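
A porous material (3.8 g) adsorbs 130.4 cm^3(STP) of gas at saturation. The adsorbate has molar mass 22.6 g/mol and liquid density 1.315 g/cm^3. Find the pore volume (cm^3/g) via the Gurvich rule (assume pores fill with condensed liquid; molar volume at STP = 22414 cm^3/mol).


Moles adsorbed n = V_ads / 22414 = 130.4 / 22414 = 5.817792e-03 mol
Liquid volume V_liq = n * M / rho_liq = 5.817792e-03 * 22.6 / 1.315 = 0.09999 cm^3
Specific pore volume V_pore = V_liq / m_sample = 0.09999 / 3.8
V_pore = 0.0263 cm^3/g

0.0263


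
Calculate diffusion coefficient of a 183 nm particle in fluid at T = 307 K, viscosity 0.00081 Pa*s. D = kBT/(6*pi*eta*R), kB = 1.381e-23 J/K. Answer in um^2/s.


Radius R = 183/2 = 91.5 nm = 9.15e-08 m
D = kB*T / (6*pi*eta*R)
D = 1.381e-23 * 307 / (6 * pi * 0.00081 * 9.15e-08)
D = 3.03476e-12 m^2/s = 3.035 um^2/s

3.035


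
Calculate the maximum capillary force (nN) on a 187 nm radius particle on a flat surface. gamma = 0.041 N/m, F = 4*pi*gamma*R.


Convert radius: R = 187 nm = 1.87e-07 m
F = 4 * pi * gamma * R
F = 4 * pi * 0.041 * 1.87e-07
F = 9.63464e-08 N = 96.3464 nN

96.3464


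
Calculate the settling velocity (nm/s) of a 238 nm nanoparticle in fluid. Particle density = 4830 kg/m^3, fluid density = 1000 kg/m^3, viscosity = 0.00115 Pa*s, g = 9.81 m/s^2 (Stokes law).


Radius R = 238/2 nm = 1.19e-07 m
Density difference = 4830 - 1000 = 3830 kg/m^3
v = 2 * R^2 * (rho_p - rho_f) * g / (9 * eta)
v = 2 * (1.19e-07)^2 * 3830 * 9.81 / (9 * 0.00115)
v = 1.02814e-07 m/s = 102.8138 nm/s

102.8138


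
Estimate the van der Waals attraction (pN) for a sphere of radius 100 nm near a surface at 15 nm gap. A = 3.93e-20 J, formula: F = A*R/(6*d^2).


Convert to SI: R = 100 nm = 1e-07 m, d = 15 nm = 1.5e-08 m
F = A * R / (6 * d^2)
F = 3.93e-20 * 1e-07 / (6 * (1.5e-08)^2)
F = 2.91111e-12 N = 2.911 pN

2.911


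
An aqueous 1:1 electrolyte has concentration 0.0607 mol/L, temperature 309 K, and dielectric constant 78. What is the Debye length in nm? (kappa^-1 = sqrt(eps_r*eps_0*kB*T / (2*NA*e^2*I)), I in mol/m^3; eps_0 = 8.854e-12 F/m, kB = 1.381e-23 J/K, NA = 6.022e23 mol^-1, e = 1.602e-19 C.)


Ionic strength I = 0.0607 * 1^2 * 1000 = 60.7 mol/m^3
kappa^-1 = sqrt(78 * 8.854e-12 * 1.381e-23 * 309 / (2 * 6.022e23 * (1.602e-19)^2 * 60.7))
kappa^-1 = 1.253 nm

1.253


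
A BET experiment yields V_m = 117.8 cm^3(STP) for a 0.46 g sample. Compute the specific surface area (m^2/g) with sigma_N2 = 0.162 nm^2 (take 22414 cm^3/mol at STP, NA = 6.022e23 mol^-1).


Number of moles in monolayer = V_m / 22414 = 117.8 / 22414 = 0.00525564
Number of molecules = moles * NA = 0.00525564 * 6.022e23
SA = molecules * sigma / mass
SA = (117.8 / 22414) * 6.022e23 * 0.162e-18 / 0.46
SA = 1114.6 m^2/g

1114.6


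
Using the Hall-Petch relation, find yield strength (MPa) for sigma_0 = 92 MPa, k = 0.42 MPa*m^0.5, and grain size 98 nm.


d = 98 nm = 9.8e-08 m
sqrt(d) = 0.0003130495
Hall-Petch contribution = k / sqrt(d) = 0.42 / 0.0003130495 = 1341.6 MPa
sigma = sigma_0 + k/sqrt(d) = 92 + 1341.6 = 1433.6 MPa

1433.6


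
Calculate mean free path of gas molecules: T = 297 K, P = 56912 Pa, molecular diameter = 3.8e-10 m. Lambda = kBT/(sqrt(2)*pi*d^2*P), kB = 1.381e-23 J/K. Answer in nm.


Mean free path: lambda = kB*T / (sqrt(2) * pi * d^2 * P)
lambda = 1.381e-23 * 297 / (sqrt(2) * pi * (3.8e-10)^2 * 56912)
lambda = 1.12335e-07 m
lambda = 112.33 nm

112.33


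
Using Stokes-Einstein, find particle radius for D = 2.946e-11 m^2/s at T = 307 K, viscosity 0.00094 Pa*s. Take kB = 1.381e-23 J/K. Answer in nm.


Stokes-Einstein: R = kB*T / (6*pi*eta*D)
R = 1.381e-23 * 307 / (6 * pi * 0.00094 * 2.946e-11)
R = 8.12214e-09 m = 8.12 nm

8.12


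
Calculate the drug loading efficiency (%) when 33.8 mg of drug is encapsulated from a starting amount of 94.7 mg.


Drug loading efficiency = (drug loaded / drug initial) * 100
DLE = 33.8 / 94.7 * 100
DLE = 0.3569 * 100
DLE = 35.69%

35.69


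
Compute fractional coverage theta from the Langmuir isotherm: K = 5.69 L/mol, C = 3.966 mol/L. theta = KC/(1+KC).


Langmuir isotherm: theta = K*C / (1 + K*C)
K*C = 5.69 * 3.966 = 22.56654
theta = 22.56654 / (1 + 22.56654) = 22.56654 / 23.56654
theta = 0.9576

0.9576


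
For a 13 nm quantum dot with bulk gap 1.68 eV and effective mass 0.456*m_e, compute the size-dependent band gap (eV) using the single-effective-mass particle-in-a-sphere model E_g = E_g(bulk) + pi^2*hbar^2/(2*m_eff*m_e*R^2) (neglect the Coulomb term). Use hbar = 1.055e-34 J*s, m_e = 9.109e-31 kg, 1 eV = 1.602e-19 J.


Radius R = 13/2 nm = 6.5e-09 m
Confinement energy dE = pi^2 * hbar^2 / (2 * m_eff * m_e * R^2)
dE = pi^2 * (1.055e-34)^2 / (2 * 0.456 * 9.109e-31 * (6.5e-09)^2) J, divided by 1.602e-19 J/eV
dE = 0.0195 eV
Total band gap = E_g(bulk) + dE = 1.68 + 0.0195 = 1.6995 eV

1.6995


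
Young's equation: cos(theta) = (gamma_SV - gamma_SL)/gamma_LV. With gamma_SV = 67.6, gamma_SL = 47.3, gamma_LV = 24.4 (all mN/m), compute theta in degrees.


cos(theta) = (gamma_SV - gamma_SL) / gamma_LV
cos(theta) = (67.6 - 47.3) / 24.4
cos(theta) = 0.831967
theta = arccos(0.831967) = 33.7 degrees

33.7


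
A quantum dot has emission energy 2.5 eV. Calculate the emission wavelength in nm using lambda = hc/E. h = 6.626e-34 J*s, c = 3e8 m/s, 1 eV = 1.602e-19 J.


Convert energy: E = 2.5 eV = 2.5 * 1.602e-19 = 4.005e-19 J
lambda = h*c / E = 6.626e-34 * 3e8 / 4.005e-19
lambda = 4.9633e-07 m = 496.3 nm

496.3


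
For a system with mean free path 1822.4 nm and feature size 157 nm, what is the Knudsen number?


Knudsen number Kn = lambda / L
Kn = 1822.4 / 157
Kn = 11.6076

11.6076


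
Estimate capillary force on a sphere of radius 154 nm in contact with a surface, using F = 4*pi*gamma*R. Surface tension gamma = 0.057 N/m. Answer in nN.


Convert radius: R = 154 nm = 1.54e-07 m
F = 4 * pi * gamma * R
F = 4 * pi * 0.057 * 1.54e-07
F = 1.10308e-07 N = 110.3076 nN

110.3076


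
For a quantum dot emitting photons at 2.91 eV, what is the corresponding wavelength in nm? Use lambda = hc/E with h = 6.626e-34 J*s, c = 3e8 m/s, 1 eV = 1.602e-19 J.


Convert energy: E = 2.91 eV = 2.91 * 1.602e-19 = 4.66182e-19 J
lambda = h*c / E = 6.626e-34 * 3e8 / 4.66182e-19
lambda = 4.264e-07 m = 426.4 nm

426.4


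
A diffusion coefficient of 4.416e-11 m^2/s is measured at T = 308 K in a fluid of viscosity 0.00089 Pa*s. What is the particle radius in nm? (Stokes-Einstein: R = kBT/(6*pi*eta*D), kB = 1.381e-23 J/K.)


Stokes-Einstein: R = kB*T / (6*pi*eta*D)
R = 1.381e-23 * 308 / (6 * pi * 0.00089 * 4.416e-11)
R = 5.74148e-09 m = 5.74 nm

5.74


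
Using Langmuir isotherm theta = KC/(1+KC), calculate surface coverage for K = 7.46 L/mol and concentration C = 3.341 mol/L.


Langmuir isotherm: theta = K*C / (1 + K*C)
K*C = 7.46 * 3.341 = 24.92386
theta = 24.92386 / (1 + 24.92386) = 24.92386 / 25.92386
theta = 0.9614

0.9614


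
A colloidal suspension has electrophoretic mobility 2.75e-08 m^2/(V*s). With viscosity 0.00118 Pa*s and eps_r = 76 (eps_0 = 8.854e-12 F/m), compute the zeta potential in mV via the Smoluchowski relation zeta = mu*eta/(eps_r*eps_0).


Smoluchowski equation: zeta = mu * eta / (eps_r * eps_0)
zeta = 2.75e-08 * 0.00118 / (76 * 8.854e-12)
zeta = 0.048224 V = 48.22 mV

48.22


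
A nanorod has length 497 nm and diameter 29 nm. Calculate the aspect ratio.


Aspect ratio AR = length / diameter
AR = 497 / 29
AR = 17.14

17.14


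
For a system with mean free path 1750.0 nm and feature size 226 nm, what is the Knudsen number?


Knudsen number Kn = lambda / L
Kn = 1750.0 / 226
Kn = 7.7434

7.7434


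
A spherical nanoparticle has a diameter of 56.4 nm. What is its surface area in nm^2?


Radius r = 56.4/2 = 28.2 nm
Surface area SA = 4 * pi * r^2
SA = 4 * pi * (28.2)^2
SA = 9993.28 nm^2

9993.28


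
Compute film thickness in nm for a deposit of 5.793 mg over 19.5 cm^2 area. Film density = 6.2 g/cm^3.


Convert: m = 5.793 mg = 5.7930e-06 kg, A = 19.5 cm^2 = 1.9500e-03 m^2, rho = 6.2 g/cm^3 = 6200 kg/m^3
t = m / (A * rho)
t = 5.7930e-06 / (1.9500e-03 * 6200)
t = 4.7916e-07 m = 479.2 nm

479.2


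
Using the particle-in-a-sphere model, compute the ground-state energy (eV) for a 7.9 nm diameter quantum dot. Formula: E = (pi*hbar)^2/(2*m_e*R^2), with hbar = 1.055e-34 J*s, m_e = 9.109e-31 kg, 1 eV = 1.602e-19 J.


Radius R = 7.9/2 = 3.95 nm = 3.95e-09 m
E = (pi * 1.055e-34)^2 / (2 * 9.109e-31 * (3.95e-09)^2)
E(J) = 3.86465e-21
E = E(J) / 1.602e-19 = 0.0241 eV

0.0241


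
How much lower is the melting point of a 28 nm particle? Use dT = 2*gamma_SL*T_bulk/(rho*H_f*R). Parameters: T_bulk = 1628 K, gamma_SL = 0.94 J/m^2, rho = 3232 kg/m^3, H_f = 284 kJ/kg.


Radius R = 28/2 = 14 nm = 1.4e-08 m
Convert H_f = 284 kJ/kg = 284000 J/kg
dT = 2 * gamma_SL * T_bulk / (rho * H_f * R)
dT = 2 * 0.94 * 1628 / (3232 * 284000 * 1.4e-08)
dT = 238.2 K

238.2


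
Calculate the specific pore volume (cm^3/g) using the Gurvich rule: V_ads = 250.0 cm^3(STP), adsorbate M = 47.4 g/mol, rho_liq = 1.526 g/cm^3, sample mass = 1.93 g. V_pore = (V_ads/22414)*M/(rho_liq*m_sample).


Moles adsorbed n = V_ads / 22414 = 250.0 / 22414 = 1.115374e-02 mol
Liquid volume V_liq = n * M / rho_liq = 1.115374e-02 * 47.4 / 1.526 = 0.34645 cm^3
Specific pore volume V_pore = V_liq / m_sample = 0.34645 / 1.93
V_pore = 0.1795 cm^3/g

0.1795


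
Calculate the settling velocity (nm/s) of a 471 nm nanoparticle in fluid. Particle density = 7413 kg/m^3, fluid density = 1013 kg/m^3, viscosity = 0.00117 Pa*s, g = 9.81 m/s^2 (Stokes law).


Radius R = 471/2 nm = 2.355e-07 m
Density difference = 7413 - 1013 = 6400 kg/m^3
v = 2 * R^2 * (rho_p - rho_f) * g / (9 * eta)
v = 2 * (2.355e-07)^2 * 6400 * 9.81 / (9 * 0.00117)
v = 6.61352e-07 m/s = 661.3516 nm/s

661.3516


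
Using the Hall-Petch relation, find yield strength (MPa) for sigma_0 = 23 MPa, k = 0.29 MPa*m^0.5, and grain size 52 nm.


d = 52 nm = 5.2e-08 m
sqrt(d) = 0.0002280351
Hall-Petch contribution = k / sqrt(d) = 0.29 / 0.0002280351 = 1271.7 MPa
sigma = sigma_0 + k/sqrt(d) = 23 + 1271.7 = 1294.7 MPa

1294.7


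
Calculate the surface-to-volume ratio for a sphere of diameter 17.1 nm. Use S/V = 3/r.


Radius r = 17.1/2 = 8.55 nm
S/V = 3 / r = 3 / 8.55
S/V = 0.3509 nm^-1

0.3509


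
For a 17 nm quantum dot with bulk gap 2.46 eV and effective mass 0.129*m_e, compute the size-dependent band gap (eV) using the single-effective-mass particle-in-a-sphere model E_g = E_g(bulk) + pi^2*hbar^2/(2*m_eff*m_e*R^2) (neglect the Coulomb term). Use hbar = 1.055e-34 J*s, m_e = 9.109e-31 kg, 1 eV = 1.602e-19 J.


Radius R = 17/2 nm = 8.5e-09 m
Confinement energy dE = pi^2 * hbar^2 / (2 * m_eff * m_e * R^2)
dE = pi^2 * (1.055e-34)^2 / (2 * 0.129 * 9.109e-31 * (8.5e-09)^2) J, divided by 1.602e-19 J/eV
dE = 0.0404 eV
Total band gap = E_g(bulk) + dE = 2.46 + 0.0404 = 2.5004 eV

2.5004


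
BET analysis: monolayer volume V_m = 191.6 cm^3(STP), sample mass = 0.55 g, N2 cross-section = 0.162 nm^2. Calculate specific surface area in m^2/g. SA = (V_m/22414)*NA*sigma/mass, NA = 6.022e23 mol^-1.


Number of moles in monolayer = V_m / 22414 = 191.6 / 22414 = 0.00854823
Number of molecules = moles * NA = 0.00854823 * 6.022e23
SA = molecules * sigma / mass
SA = (191.6 / 22414) * 6.022e23 * 0.162e-18 / 0.55
SA = 1516.2 m^2/g

1516.2


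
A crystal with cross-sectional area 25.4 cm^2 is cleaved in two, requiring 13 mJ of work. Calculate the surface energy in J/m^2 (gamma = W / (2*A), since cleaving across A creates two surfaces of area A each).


Convert: A = 25.4 cm^2 = 0.00254 m^2, W = 13 mJ = 0.013 J
Cleaving exposes two faces of area A, so total new surface = 2*A and gamma = W / (2*A)
gamma = 0.013 / (2 * 0.00254)
gamma = 2.559 J/m^2

2.559


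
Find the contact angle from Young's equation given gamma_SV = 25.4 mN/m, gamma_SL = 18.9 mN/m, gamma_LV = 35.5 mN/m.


cos(theta) = (gamma_SV - gamma_SL) / gamma_LV
cos(theta) = (25.4 - 18.9) / 35.5
cos(theta) = 0.183099
theta = arccos(0.183099) = 79.45 degrees

79.45


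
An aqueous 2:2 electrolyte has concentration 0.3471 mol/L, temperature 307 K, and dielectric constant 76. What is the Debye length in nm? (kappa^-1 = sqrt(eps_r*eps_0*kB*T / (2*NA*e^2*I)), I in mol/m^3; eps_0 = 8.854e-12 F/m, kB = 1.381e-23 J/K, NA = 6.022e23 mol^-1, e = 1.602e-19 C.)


Ionic strength I = 0.3471 * 2^2 * 1000 = 1388.4 mol/m^3
kappa^-1 = sqrt(76 * 8.854e-12 * 1.381e-23 * 307 / (2 * 6.022e23 * (1.602e-19)^2 * 1388.4))
kappa^-1 = 0.258 nm

0.258


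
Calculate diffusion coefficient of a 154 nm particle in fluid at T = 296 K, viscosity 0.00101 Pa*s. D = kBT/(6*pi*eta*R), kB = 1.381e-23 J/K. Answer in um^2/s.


Radius R = 154/2 = 77 nm = 7.7e-08 m
D = kB*T / (6*pi*eta*R)
D = 1.381e-23 * 296 / (6 * pi * 0.00101 * 7.7e-08)
D = 2.78851e-12 m^2/s = 2.789 um^2/s

2.789


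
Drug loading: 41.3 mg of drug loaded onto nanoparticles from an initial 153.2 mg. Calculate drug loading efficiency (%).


Drug loading efficiency = (drug loaded / drug initial) * 100
DLE = 41.3 / 153.2 * 100
DLE = 0.2696 * 100
DLE = 26.96%

26.96


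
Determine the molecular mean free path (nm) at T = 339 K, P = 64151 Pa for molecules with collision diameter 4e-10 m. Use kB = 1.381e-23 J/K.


Mean free path: lambda = kB*T / (sqrt(2) * pi * d^2 * P)
lambda = 1.381e-23 * 339 / (sqrt(2) * pi * (4e-10)^2 * 64151)
lambda = 1.02661e-07 m
lambda = 102.66 nm

102.66


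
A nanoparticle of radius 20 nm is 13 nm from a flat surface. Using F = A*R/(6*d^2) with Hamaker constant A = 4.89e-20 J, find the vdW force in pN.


Convert to SI: R = 20 nm = 2e-08 m, d = 13 nm = 1.3e-08 m
F = A * R / (6 * d^2)
F = 4.89e-20 * 2e-08 / (6 * (1.3e-08)^2)
F = 9.64497e-13 N = 0.964 pN

0.964


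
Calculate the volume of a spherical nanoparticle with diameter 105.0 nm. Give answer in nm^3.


Radius r = 105.0/2 = 52.5 nm
Volume V = (4/3) * pi * r^3
V = (4/3) * pi * (52.5)^3
V = 606131.03 nm^3

606131.03


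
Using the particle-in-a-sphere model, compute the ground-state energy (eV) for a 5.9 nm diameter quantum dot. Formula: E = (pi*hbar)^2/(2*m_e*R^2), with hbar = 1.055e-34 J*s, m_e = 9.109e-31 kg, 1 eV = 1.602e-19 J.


Radius R = 5.9/2 = 2.95 nm = 2.95e-09 m
E = (pi * 1.055e-34)^2 / (2 * 9.109e-31 * (2.95e-09)^2)
E(J) = 6.92883e-21
E = E(J) / 1.602e-19 = 0.0433 eV

0.0433


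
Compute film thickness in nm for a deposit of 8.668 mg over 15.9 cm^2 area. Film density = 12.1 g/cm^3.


Convert: m = 8.668 mg = 8.6680e-06 kg, A = 15.9 cm^2 = 1.5900e-03 m^2, rho = 12.1 g/cm^3 = 12100 kg/m^3
t = m / (A * rho)
t = 8.6680e-06 / (1.5900e-03 * 12100)
t = 4.5054e-07 m = 450.5 nm

450.5


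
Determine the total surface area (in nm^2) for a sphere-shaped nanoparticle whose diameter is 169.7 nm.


Radius r = 169.7/2 = 84.85 nm
Surface area SA = 4 * pi * r^2
SA = 4 * pi * (84.85)^2
SA = 90471.87 nm^2

90471.87


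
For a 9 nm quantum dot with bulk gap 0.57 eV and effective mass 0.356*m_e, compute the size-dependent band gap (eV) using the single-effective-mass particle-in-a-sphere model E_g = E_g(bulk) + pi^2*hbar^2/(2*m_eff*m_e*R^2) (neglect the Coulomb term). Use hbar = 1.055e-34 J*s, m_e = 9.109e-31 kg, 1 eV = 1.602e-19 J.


Radius R = 9/2 nm = 4.5e-09 m
Confinement energy dE = pi^2 * hbar^2 / (2 * m_eff * m_e * R^2)
dE = pi^2 * (1.055e-34)^2 / (2 * 0.356 * 9.109e-31 * (4.5e-09)^2) J, divided by 1.602e-19 J/eV
dE = 0.0522 eV
Total band gap = E_g(bulk) + dE = 0.57 + 0.0522 = 0.6222 eV

0.6222


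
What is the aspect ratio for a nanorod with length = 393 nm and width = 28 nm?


Aspect ratio AR = length / diameter
AR = 393 / 28
AR = 14.04

14.04


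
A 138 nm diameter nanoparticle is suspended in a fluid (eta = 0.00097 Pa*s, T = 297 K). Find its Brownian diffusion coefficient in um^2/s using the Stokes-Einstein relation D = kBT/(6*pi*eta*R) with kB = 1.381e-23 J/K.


Radius R = 138/2 = 69 nm = 6.9e-08 m
D = kB*T / (6*pi*eta*R)
D = 1.381e-23 * 297 / (6 * pi * 0.00097 * 6.9e-08)
D = 3.25108e-12 m^2/s = 3.251 um^2/s

3.251


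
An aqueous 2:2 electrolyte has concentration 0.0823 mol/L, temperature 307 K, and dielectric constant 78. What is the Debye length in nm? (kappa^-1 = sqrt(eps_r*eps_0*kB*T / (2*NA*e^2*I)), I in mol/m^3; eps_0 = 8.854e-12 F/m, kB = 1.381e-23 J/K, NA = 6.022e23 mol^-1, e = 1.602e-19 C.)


Ionic strength I = 0.0823 * 2^2 * 1000 = 329.2 mol/m^3
kappa^-1 = sqrt(78 * 8.854e-12 * 1.381e-23 * 307 / (2 * 6.022e23 * (1.602e-19)^2 * 329.2))
kappa^-1 = 0.536 nm

0.536


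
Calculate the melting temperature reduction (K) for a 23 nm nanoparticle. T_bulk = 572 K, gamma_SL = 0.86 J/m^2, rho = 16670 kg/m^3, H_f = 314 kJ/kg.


Radius R = 23/2 = 11.5 nm = 1.15e-08 m
Convert H_f = 314 kJ/kg = 314000 J/kg
dT = 2 * gamma_SL * T_bulk / (rho * H_f * R)
dT = 2 * 0.86 * 572 / (16670 * 314000 * 1.15e-08)
dT = 16.3 K

16.3


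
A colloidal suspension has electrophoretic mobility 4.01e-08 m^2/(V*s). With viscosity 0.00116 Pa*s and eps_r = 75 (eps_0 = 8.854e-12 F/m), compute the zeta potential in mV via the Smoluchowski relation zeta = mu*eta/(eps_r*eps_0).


Smoluchowski equation: zeta = mu * eta / (eps_r * eps_0)
zeta = 4.01e-08 * 0.00116 / (75 * 8.854e-12)
zeta = 0.070049 V = 70.05 mV

70.05


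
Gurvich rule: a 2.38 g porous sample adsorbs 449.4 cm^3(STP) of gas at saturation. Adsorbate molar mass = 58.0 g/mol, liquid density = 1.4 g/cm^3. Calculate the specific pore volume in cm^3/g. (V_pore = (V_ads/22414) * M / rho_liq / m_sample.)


Moles adsorbed n = V_ads / 22414 = 449.4 / 22414 = 2.004997e-02 mol
Liquid volume V_liq = n * M / rho_liq = 2.004997e-02 * 58.0 / 1.4 = 0.83064 cm^3
Specific pore volume V_pore = V_liq / m_sample = 0.83064 / 2.38
V_pore = 0.349 cm^3/g

0.349


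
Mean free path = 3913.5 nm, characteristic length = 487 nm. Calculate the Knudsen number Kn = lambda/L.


Knudsen number Kn = lambda / L
Kn = 3913.5 / 487
Kn = 8.0359

8.0359


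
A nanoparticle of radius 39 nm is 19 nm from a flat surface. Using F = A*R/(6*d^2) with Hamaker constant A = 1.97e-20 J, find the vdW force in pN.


Convert to SI: R = 39 nm = 3.9e-08 m, d = 19 nm = 1.9e-08 m
F = A * R / (6 * d^2)
F = 1.97e-20 * 3.9e-08 / (6 * (1.9e-08)^2)
F = 3.54709e-13 N = 0.355 pN

0.355


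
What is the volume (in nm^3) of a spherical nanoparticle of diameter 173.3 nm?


Radius r = 173.3/2 = 86.65 nm
Volume V = (4/3) * pi * r^3
V = (4/3) * pi * (86.65)^3
V = 2725174.46 nm^3

2725174.46


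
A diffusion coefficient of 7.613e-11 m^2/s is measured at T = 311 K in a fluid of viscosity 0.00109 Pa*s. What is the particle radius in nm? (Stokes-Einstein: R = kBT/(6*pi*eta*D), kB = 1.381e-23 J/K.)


Stokes-Einstein: R = kB*T / (6*pi*eta*D)
R = 1.381e-23 * 311 / (6 * pi * 0.00109 * 7.613e-11)
R = 2.74581e-09 m = 2.75 nm

2.75


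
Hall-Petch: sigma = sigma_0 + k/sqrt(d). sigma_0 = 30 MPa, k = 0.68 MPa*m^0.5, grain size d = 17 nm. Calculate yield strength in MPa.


d = 17 nm = 1.7e-08 m
sqrt(d) = 0.000130384
Hall-Petch contribution = k / sqrt(d) = 0.68 / 0.000130384 = 5215.4 MPa
sigma = sigma_0 + k/sqrt(d) = 30 + 5215.4 = 5245.4 MPa

5245.4


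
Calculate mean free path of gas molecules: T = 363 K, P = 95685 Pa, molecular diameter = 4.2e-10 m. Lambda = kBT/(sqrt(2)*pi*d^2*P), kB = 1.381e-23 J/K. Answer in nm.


Mean free path: lambda = kB*T / (sqrt(2) * pi * d^2 * P)
lambda = 1.381e-23 * 363 / (sqrt(2) * pi * (4.2e-10)^2 * 95685)
lambda = 6.68487e-08 m
lambda = 66.85 nm

66.85


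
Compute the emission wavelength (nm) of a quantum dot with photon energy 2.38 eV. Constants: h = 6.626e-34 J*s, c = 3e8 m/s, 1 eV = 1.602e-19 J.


Convert energy: E = 2.38 eV = 2.38 * 1.602e-19 = 3.81276e-19 J
lambda = h*c / E = 6.626e-34 * 3e8 / 3.81276e-19
lambda = 5.21355e-07 m = 521.4 nm

521.4


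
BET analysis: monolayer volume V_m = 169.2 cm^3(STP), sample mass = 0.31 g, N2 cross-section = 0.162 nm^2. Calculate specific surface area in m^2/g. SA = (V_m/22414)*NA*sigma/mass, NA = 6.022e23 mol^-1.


Number of moles in monolayer = V_m / 22414 = 169.2 / 22414 = 0.00754885
Number of molecules = moles * NA = 0.00754885 * 6.022e23
SA = molecules * sigma / mass
SA = (169.2 / 22414) * 6.022e23 * 0.162e-18 / 0.31
SA = 2375.6 m^2/g

2375.6


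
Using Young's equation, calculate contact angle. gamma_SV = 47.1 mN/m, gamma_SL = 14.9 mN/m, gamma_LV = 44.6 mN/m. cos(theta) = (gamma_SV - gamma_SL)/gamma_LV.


cos(theta) = (gamma_SV - gamma_SL) / gamma_LV
cos(theta) = (47.1 - 14.9) / 44.6
cos(theta) = 0.721973
theta = arccos(0.721973) = 43.78 degrees

43.78


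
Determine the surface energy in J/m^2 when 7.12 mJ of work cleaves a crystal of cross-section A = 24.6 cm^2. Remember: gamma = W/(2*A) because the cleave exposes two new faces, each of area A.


Convert: A = 24.6 cm^2 = 0.00246 m^2, W = 7.12 mJ = 0.00712 J
Cleaving exposes two faces of area A, so total new surface = 2*A and gamma = W / (2*A)
gamma = 0.00712 / (2 * 0.00246)
gamma = 1.447 J/m^2

1.447


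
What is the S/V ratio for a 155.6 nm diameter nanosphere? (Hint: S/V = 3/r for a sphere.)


Radius r = 155.6/2 = 77.8 nm
S/V = 3 / r = 3 / 77.8
S/V = 0.0386 nm^-1

0.0386


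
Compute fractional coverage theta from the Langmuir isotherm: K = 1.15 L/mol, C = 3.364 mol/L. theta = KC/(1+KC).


Langmuir isotherm: theta = K*C / (1 + K*C)
K*C = 1.15 * 3.364 = 3.8686
theta = 3.8686 / (1 + 3.8686) = 3.8686 / 4.8686
theta = 0.7946

0.7946


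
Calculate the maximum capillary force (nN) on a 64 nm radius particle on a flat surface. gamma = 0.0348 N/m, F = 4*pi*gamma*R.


Convert radius: R = 64 nm = 6.4e-08 m
F = 4 * pi * gamma * R
F = 4 * pi * 0.0348 * 6.4e-08
F = 2.79878e-08 N = 27.9878 nN

27.9878


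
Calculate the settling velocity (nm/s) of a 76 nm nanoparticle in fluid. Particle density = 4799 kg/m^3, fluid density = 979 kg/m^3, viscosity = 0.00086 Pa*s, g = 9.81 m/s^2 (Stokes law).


Radius R = 76/2 nm = 3.8e-08 m
Density difference = 4799 - 979 = 3820 kg/m^3
v = 2 * R^2 * (rho_p - rho_f) * g / (9 * eta)
v = 2 * (3.8e-08)^2 * 3820 * 9.81 / (9 * 0.00086)
v = 1.39826e-08 m/s = 13.9826 nm/s

13.9826


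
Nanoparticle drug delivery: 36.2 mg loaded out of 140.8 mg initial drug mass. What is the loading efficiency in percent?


Drug loading efficiency = (drug loaded / drug initial) * 100
DLE = 36.2 / 140.8 * 100
DLE = 0.2571 * 100
DLE = 25.71%

25.71


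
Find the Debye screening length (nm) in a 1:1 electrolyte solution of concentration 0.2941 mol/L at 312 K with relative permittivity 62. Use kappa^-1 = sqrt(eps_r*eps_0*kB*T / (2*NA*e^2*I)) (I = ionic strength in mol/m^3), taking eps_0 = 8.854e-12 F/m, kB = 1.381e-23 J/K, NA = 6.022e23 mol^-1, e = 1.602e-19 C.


Ionic strength I = 0.2941 * 1^2 * 1000 = 294.1 mol/m^3
kappa^-1 = sqrt(62 * 8.854e-12 * 1.381e-23 * 312 / (2 * 6.022e23 * (1.602e-19)^2 * 294.1))
kappa^-1 = 0.51 nm

0.51


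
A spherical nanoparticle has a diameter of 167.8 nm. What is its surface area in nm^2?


Radius r = 167.8/2 = 83.9 nm
Surface area SA = 4 * pi * r^2
SA = 4 * pi * (83.9)^2
SA = 88457.32 nm^2

88457.32


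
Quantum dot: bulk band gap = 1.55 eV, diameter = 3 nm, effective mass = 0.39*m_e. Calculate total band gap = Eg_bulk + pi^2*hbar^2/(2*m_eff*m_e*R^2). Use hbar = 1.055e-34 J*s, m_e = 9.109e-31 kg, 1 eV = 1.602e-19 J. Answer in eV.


Radius R = 3/2 nm = 1.5e-09 m
Confinement energy dE = pi^2 * hbar^2 / (2 * m_eff * m_e * R^2)
dE = pi^2 * (1.055e-34)^2 / (2 * 0.39 * 9.109e-31 * (1.5e-09)^2) J, divided by 1.602e-19 J/eV
dE = 0.4289 eV
Total band gap = E_g(bulk) + dE = 1.55 + 0.4289 = 1.9789 eV

1.9789


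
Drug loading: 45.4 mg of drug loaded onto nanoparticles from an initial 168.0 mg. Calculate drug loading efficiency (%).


Drug loading efficiency = (drug loaded / drug initial) * 100
DLE = 45.4 / 168.0 * 100
DLE = 0.2702 * 100
DLE = 27.02%

27.02


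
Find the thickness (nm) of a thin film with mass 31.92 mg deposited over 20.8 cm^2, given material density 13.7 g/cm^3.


Convert: m = 31.92 mg = 3.1920e-05 kg, A = 20.8 cm^2 = 2.0800e-03 m^2, rho = 13.7 g/cm^3 = 13700 kg/m^3
t = m / (A * rho)
t = 3.1920e-05 / (2.0800e-03 * 13700)
t = 1.1202e-06 m = 1120.2 nm

1120.2


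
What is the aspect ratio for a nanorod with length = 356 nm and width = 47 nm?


Aspect ratio AR = length / diameter
AR = 356 / 47
AR = 7.57

7.57


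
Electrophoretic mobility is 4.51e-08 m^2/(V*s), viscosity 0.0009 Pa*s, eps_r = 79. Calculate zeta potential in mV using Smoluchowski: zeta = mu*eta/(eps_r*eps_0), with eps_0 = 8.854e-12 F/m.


Smoluchowski equation: zeta = mu * eta / (eps_r * eps_0)
zeta = 4.51e-08 * 0.0009 / (79 * 8.854e-12)
zeta = 0.05803 V = 58.03 mV

58.03


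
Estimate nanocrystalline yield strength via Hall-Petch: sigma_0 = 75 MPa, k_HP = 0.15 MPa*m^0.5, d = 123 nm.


d = 123 nm = 1.23e-07 m
sqrt(d) = 0.0003507136
Hall-Petch contribution = k / sqrt(d) = 0.15 / 0.0003507136 = 427.7 MPa
sigma = sigma_0 + k/sqrt(d) = 75 + 427.7 = 502.7 MPa

502.7


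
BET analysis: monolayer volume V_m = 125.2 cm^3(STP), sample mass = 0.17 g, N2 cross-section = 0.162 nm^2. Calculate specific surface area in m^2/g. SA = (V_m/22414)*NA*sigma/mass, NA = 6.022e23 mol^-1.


Number of moles in monolayer = V_m / 22414 = 125.2 / 22414 = 0.00558579
Number of molecules = moles * NA = 0.00558579 * 6.022e23
SA = molecules * sigma / mass
SA = (125.2 / 22414) * 6.022e23 * 0.162e-18 / 0.17
SA = 3205.5 m^2/g

3205.5


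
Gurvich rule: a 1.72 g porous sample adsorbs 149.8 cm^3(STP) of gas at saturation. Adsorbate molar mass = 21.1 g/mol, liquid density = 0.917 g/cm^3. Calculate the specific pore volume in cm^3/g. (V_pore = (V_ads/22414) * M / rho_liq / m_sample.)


Moles adsorbed n = V_ads / 22414 = 149.8 / 22414 = 6.683323e-03 mol
Liquid volume V_liq = n * M / rho_liq = 6.683323e-03 * 21.1 / 0.917 = 0.15378 cm^3
Specific pore volume V_pore = V_liq / m_sample = 0.15378 / 1.72
V_pore = 0.0894 cm^3/g

0.0894


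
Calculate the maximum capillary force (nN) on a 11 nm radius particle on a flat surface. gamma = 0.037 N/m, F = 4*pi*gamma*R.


Convert radius: R = 11 nm = 1.1e-08 m
F = 4 * pi * gamma * R
F = 4 * pi * 0.037 * 1.1e-08
F = 5.11451e-09 N = 5.1145 nN

5.1145


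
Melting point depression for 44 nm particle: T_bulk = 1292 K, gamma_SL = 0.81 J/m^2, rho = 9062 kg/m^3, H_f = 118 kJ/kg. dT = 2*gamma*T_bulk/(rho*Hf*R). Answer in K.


Radius R = 44/2 = 22 nm = 2.2e-08 m
Convert H_f = 118 kJ/kg = 118000 J/kg
dT = 2 * gamma_SL * T_bulk / (rho * H_f * R)
dT = 2 * 0.81 * 1292 / (9062 * 118000 * 2.2e-08)
dT = 89.0 K

89.0


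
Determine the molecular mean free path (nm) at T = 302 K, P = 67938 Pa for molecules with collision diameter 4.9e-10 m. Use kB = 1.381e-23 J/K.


Mean free path: lambda = kB*T / (sqrt(2) * pi * d^2 * P)
lambda = 1.381e-23 * 302 / (sqrt(2) * pi * (4.9e-10)^2 * 67938)
lambda = 5.75481e-08 m
lambda = 57.55 nm

57.55


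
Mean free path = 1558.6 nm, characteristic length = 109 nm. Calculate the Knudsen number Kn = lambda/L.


Knudsen number Kn = lambda / L
Kn = 1558.6 / 109
Kn = 14.2991

14.2991


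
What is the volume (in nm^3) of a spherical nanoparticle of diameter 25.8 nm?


Radius r = 25.8/2 = 12.9 nm
Volume V = (4/3) * pi * r^3
V = (4/3) * pi * (12.9)^3
V = 8992.03 nm^3

8992.03


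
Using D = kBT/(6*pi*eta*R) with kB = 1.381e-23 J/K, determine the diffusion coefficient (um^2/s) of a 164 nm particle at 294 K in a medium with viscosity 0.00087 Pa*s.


Radius R = 164/2 = 82 nm = 8.2e-08 m
D = kB*T / (6*pi*eta*R)
D = 1.381e-23 * 294 / (6 * pi * 0.00087 * 8.2e-08)
D = 3.0193e-12 m^2/s = 3.019 um^2/s

3.019


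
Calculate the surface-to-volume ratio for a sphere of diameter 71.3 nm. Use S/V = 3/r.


Radius r = 71.3/2 = 35.65 nm
S/V = 3 / r = 3 / 35.65
S/V = 0.0842 nm^-1

0.0842


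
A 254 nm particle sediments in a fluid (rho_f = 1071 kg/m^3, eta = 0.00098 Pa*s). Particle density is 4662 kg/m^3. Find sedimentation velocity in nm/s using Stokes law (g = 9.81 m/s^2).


Radius R = 254/2 nm = 1.27e-07 m
Density difference = 4662 - 1071 = 3591 kg/m^3
v = 2 * R^2 * (rho_p - rho_f) * g / (9 * eta)
v = 2 * (1.27e-07)^2 * 3591 * 9.81 / (9 * 0.00098)
v = 1.28841e-07 m/s = 128.8408 nm/s

128.8408


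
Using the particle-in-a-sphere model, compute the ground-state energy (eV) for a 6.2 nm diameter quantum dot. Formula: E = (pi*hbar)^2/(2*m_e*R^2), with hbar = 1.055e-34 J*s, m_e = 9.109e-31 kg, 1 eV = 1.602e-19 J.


Radius R = 6.2/2 = 3.1 nm = 3.1e-09 m
E = (pi * 1.055e-34)^2 / (2 * 9.109e-31 * (3.1e-09)^2)
E(J) = 6.27452e-21
E = E(J) / 1.602e-19 = 0.0392 eV

0.0392


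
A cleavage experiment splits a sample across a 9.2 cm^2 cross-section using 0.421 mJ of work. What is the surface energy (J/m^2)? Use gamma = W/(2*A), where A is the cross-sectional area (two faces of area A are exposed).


Convert: A = 9.2 cm^2 = 0.00092 m^2, W = 0.421 mJ = 0.000421 J
Cleaving exposes two faces of area A, so total new surface = 2*A and gamma = W / (2*A)
gamma = 0.000421 / (2 * 0.00092)
gamma = 0.229 J/m^2

0.229


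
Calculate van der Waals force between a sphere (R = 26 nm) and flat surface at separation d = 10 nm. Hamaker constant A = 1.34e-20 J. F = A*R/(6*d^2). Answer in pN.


Convert to SI: R = 26 nm = 2.6e-08 m, d = 10 nm = 1e-08 m
F = A * R / (6 * d^2)
F = 1.34e-20 * 2.6e-08 / (6 * (1e-08)^2)
F = 5.80667e-13 N = 0.581 pN

0.581


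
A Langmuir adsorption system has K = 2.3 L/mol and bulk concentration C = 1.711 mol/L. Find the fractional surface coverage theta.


Langmuir isotherm: theta = K*C / (1 + K*C)
K*C = 2.3 * 1.711 = 3.9353
theta = 3.9353 / (1 + 3.9353) = 3.9353 / 4.9353
theta = 0.7974

0.7974


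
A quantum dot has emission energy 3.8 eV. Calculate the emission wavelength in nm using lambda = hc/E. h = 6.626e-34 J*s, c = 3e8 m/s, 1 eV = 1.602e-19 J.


Convert energy: E = 3.8 eV = 3.8 * 1.602e-19 = 6.0876e-19 J
lambda = h*c / E = 6.626e-34 * 3e8 / 6.0876e-19
lambda = 3.26533e-07 m = 326.5 nm

326.5


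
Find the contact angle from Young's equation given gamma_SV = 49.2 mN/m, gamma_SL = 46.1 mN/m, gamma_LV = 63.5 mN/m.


cos(theta) = (gamma_SV - gamma_SL) / gamma_LV
cos(theta) = (49.2 - 46.1) / 63.5
cos(theta) = 0.048819
theta = arccos(0.048819) = 87.2 degrees

87.2


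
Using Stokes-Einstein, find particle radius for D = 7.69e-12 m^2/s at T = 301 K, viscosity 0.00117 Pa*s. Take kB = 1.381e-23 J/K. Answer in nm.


Stokes-Einstein: R = kB*T / (6*pi*eta*D)
R = 1.381e-23 * 301 / (6 * pi * 0.00117 * 7.69e-12)
R = 2.45102e-08 m = 24.51 nm

24.51


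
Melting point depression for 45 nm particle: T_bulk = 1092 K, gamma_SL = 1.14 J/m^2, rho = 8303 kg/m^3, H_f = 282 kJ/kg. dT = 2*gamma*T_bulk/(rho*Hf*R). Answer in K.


Radius R = 45/2 = 22.5 nm = 2.25e-08 m
Convert H_f = 282 kJ/kg = 282000 J/kg
dT = 2 * gamma_SL * T_bulk / (rho * H_f * R)
dT = 2 * 1.14 * 1092 / (8303 * 282000 * 2.25e-08)
dT = 47.3 K

47.3


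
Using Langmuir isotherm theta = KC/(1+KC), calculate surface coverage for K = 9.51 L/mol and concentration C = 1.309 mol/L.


Langmuir isotherm: theta = K*C / (1 + K*C)
K*C = 9.51 * 1.309 = 12.44859
theta = 12.44859 / (1 + 12.44859) = 12.44859 / 13.44859
theta = 0.9256

0.9256


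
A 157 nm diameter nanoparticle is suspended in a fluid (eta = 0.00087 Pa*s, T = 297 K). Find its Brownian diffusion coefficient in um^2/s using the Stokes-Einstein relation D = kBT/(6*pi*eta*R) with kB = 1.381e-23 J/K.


Radius R = 157/2 = 78.5 nm = 7.85e-08 m
D = kB*T / (6*pi*eta*R)
D = 1.381e-23 * 297 / (6 * pi * 0.00087 * 7.85e-08)
D = 3.18611e-12 m^2/s = 3.186 um^2/s

3.186


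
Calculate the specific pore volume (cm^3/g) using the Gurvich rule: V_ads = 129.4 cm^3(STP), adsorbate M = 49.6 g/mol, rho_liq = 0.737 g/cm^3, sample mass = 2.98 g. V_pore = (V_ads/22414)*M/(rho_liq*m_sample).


Moles adsorbed n = V_ads / 22414 = 129.4 / 22414 = 5.773177e-03 mol
Liquid volume V_liq = n * M / rho_liq = 5.773177e-03 * 49.6 / 0.737 = 0.38853 cm^3
Specific pore volume V_pore = V_liq / m_sample = 0.38853 / 2.98
V_pore = 0.1304 cm^3/g

0.1304


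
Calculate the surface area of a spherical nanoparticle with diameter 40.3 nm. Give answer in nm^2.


Radius r = 40.3/2 = 20.15 nm
Surface area SA = 4 * pi * r^2
SA = 4 * pi * (20.15)^2
SA = 5102.23 nm^2

5102.23


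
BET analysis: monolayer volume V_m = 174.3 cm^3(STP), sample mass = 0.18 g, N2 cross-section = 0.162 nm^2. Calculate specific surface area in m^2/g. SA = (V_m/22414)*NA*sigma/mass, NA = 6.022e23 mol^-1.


Number of moles in monolayer = V_m / 22414 = 174.3 / 22414 = 0.00777639
Number of molecules = moles * NA = 0.00777639 * 6.022e23
SA = molecules * sigma / mass
SA = (174.3 / 22414) * 6.022e23 * 0.162e-18 / 0.18
SA = 4214.6 m^2/g

4214.6


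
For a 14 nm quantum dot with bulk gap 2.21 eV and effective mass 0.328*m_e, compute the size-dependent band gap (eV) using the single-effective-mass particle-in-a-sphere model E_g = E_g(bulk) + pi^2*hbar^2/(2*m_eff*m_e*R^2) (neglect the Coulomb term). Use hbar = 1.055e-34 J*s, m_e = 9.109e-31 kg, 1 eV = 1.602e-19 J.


Radius R = 14/2 nm = 7e-09 m
Confinement energy dE = pi^2 * hbar^2 / (2 * m_eff * m_e * R^2)
dE = pi^2 * (1.055e-34)^2 / (2 * 0.328 * 9.109e-31 * (7e-09)^2) J, divided by 1.602e-19 J/eV
dE = 0.0234 eV
Total band gap = E_g(bulk) + dE = 2.21 + 0.0234 = 2.2334 eV

2.2334


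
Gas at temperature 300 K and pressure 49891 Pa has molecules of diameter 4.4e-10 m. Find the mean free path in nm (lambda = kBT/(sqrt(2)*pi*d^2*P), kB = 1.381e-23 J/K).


Mean free path: lambda = kB*T / (sqrt(2) * pi * d^2 * P)
lambda = 1.381e-23 * 300 / (sqrt(2) * pi * (4.4e-10)^2 * 49891)
lambda = 9.65434e-08 m
lambda = 96.54 nm

96.54


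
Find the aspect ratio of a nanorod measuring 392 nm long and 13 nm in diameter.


Aspect ratio AR = length / diameter
AR = 392 / 13
AR = 30.15

30.15


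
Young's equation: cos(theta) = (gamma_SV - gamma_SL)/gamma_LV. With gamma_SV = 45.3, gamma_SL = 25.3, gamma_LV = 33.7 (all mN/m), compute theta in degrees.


cos(theta) = (gamma_SV - gamma_SL) / gamma_LV
cos(theta) = (45.3 - 25.3) / 33.7
cos(theta) = 0.593472
theta = arccos(0.593472) = 53.6 degrees

53.6


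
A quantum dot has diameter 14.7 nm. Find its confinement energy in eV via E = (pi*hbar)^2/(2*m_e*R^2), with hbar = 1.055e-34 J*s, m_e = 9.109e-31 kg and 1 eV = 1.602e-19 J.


Radius R = 14.7/2 = 7.35 nm = 7.35e-09 m
E = (pi * 1.055e-34)^2 / (2 * 9.109e-31 * (7.35e-09)^2)
E(J) = 1.11617e-21
E = E(J) / 1.602e-19 = 0.007 eV

0.007


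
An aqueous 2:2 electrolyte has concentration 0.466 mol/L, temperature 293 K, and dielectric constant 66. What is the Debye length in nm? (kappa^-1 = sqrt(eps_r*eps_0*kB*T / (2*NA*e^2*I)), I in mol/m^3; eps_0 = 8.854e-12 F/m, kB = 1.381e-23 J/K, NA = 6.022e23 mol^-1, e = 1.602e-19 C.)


Ionic strength I = 0.466 * 2^2 * 1000 = 1864 mol/m^3
kappa^-1 = sqrt(66 * 8.854e-12 * 1.381e-23 * 293 / (2 * 6.022e23 * (1.602e-19)^2 * 1864))
kappa^-1 = 0.203 nm

0.203


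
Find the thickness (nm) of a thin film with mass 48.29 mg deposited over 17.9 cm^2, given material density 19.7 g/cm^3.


Convert: m = 48.29 mg = 4.8290e-05 kg, A = 17.9 cm^2 = 1.7900e-03 m^2, rho = 19.7 g/cm^3 = 19700 kg/m^3
t = m / (A * rho)
t = 4.8290e-05 / (1.7900e-03 * 19700)
t = 1.3694e-06 m = 1369.4 nm

1369.4


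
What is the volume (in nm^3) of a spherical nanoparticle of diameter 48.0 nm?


Radius r = 48.0/2 = 24 nm
Volume V = (4/3) * pi * r^3
V = (4/3) * pi * (24)^3
V = 57905.84 nm^3

57905.84


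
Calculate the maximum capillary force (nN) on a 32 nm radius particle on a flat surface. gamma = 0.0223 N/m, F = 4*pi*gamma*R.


Convert radius: R = 32 nm = 3.2e-08 m
F = 4 * pi * gamma * R
F = 4 * pi * 0.0223 * 3.2e-08
F = 8.96736e-09 N = 8.9674 nN

8.9674


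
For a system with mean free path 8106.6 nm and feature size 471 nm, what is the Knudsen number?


Knudsen number Kn = lambda / L
Kn = 8106.6 / 471
Kn = 17.2115

17.2115


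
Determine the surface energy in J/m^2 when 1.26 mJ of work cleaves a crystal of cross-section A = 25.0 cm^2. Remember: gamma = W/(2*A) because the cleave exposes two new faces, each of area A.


Convert: A = 25.0 cm^2 = 0.0025 m^2, W = 1.26 mJ = 0.00126 J
Cleaving exposes two faces of area A, so total new surface = 2*A and gamma = W / (2*A)
gamma = 0.00126 / (2 * 0.0025)
gamma = 0.252 J/m^2

0.252


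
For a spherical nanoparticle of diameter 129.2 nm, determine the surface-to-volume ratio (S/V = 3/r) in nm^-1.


Radius r = 129.2/2 = 64.6 nm
S/V = 3 / r = 3 / 64.6
S/V = 0.0464 nm^-1

0.0464


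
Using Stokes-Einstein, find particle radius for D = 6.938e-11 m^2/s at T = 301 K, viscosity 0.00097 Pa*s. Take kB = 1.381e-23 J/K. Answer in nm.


Stokes-Einstein: R = kB*T / (6*pi*eta*D)
R = 1.381e-23 * 301 / (6 * pi * 0.00097 * 6.938e-11)
R = 3.27682e-09 m = 3.28 nm

3.28


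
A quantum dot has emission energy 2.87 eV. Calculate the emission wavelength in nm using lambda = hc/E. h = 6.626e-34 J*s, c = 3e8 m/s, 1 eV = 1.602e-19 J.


Convert energy: E = 2.87 eV = 2.87 * 1.602e-19 = 4.59774e-19 J
lambda = h*c / E = 6.626e-34 * 3e8 / 4.59774e-19
lambda = 4.32343e-07 m = 432.3 nm

432.3


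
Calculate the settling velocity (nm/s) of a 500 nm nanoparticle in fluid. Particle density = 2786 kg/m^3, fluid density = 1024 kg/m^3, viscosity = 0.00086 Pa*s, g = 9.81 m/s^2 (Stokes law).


Radius R = 500/2 nm = 2.5e-07 m
Density difference = 2786 - 1024 = 1762 kg/m^3
v = 2 * R^2 * (rho_p - rho_f) * g / (9 * eta)
v = 2 * (2.5e-07)^2 * 1762 * 9.81 / (9 * 0.00086)
v = 2.79154e-07 m/s = 279.1541 nm/s

279.1541


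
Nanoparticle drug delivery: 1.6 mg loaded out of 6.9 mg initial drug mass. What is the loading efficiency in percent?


Drug loading efficiency = (drug loaded / drug initial) * 100
DLE = 1.6 / 6.9 * 100
DLE = 0.2319 * 100
DLE = 23.19%

23.19


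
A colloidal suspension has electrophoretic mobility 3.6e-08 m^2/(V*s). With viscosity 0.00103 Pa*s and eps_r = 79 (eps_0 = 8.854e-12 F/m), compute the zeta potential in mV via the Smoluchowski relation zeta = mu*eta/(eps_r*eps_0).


Smoluchowski equation: zeta = mu * eta / (eps_r * eps_0)
zeta = 3.6e-08 * 0.00103 / (79 * 8.854e-12)
zeta = 0.053012 V = 53.01 mV

53.01


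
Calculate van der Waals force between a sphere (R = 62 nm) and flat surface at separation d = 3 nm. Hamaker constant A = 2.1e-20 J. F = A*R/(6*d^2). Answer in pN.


Convert to SI: R = 62 nm = 6.2e-08 m, d = 3 nm = 3e-09 m
F = A * R / (6 * d^2)
F = 2.1e-20 * 6.2e-08 / (6 * (3e-09)^2)
F = 2.41111e-11 N = 24.111 pN

24.111


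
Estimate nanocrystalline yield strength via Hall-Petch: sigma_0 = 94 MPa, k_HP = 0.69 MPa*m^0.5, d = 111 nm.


d = 111 nm = 1.11e-07 m
sqrt(d) = 0.0003331666
Hall-Petch contribution = k / sqrt(d) = 0.69 / 0.0003331666 = 2071.0 MPa
sigma = sigma_0 + k/sqrt(d) = 94 + 2071.0 = 2165.0 MPa

2165.0


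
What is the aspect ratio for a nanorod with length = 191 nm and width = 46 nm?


Aspect ratio AR = length / diameter
AR = 191 / 46
AR = 4.15

4.15


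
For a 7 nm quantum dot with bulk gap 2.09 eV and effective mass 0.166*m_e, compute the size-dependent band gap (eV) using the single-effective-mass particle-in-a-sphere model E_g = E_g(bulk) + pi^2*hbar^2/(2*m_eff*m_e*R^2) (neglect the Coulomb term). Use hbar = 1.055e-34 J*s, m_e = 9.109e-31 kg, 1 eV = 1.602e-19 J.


Radius R = 7/2 nm = 3.5e-09 m
Confinement energy dE = pi^2 * hbar^2 / (2 * m_eff * m_e * R^2)
dE = pi^2 * (1.055e-34)^2 / (2 * 0.166 * 9.109e-31 * (3.5e-09)^2) J, divided by 1.602e-19 J/eV
dE = 0.1851 eV
Total band gap = E_g(bulk) + dE = 2.09 + 0.1851 = 2.2751 eV

2.2751


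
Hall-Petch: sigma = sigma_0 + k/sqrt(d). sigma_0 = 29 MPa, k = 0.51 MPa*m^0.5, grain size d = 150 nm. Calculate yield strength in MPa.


d = 150 nm = 1.5e-07 m
sqrt(d) = 0.0003872983
Hall-Petch contribution = k / sqrt(d) = 0.51 / 0.0003872983 = 1316.8 MPa
sigma = sigma_0 + k/sqrt(d) = 29 + 1316.8 = 1345.8 MPa

1345.8


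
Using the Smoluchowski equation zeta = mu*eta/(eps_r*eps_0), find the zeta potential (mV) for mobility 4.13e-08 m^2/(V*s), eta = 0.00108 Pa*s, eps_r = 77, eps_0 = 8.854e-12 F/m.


Smoluchowski equation: zeta = mu * eta / (eps_r * eps_0)
zeta = 4.13e-08 * 0.00108 / (77 * 8.854e-12)
zeta = 0.065425 V = 65.42 mV

65.42
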